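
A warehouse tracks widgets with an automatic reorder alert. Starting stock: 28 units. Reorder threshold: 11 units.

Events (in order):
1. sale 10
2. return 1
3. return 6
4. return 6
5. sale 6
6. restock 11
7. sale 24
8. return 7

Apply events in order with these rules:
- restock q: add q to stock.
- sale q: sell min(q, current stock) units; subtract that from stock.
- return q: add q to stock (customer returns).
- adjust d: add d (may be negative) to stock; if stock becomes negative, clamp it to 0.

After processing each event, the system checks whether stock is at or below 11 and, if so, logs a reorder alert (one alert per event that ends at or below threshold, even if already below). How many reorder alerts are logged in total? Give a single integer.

Processing events:
Start: stock = 28
  Event 1 (sale 10): sell min(10,28)=10. stock: 28 - 10 = 18. total_sold = 10
  Event 2 (return 1): 18 + 1 = 19
  Event 3 (return 6): 19 + 6 = 25
  Event 4 (return 6): 25 + 6 = 31
  Event 5 (sale 6): sell min(6,31)=6. stock: 31 - 6 = 25. total_sold = 16
  Event 6 (restock 11): 25 + 11 = 36
  Event 7 (sale 24): sell min(24,36)=24. stock: 36 - 24 = 12. total_sold = 40
  Event 8 (return 7): 12 + 7 = 19
Final: stock = 19, total_sold = 40

Checking against threshold 11:
  After event 1: stock=18 > 11
  After event 2: stock=19 > 11
  After event 3: stock=25 > 11
  After event 4: stock=31 > 11
  After event 5: stock=25 > 11
  After event 6: stock=36 > 11
  After event 7: stock=12 > 11
  After event 8: stock=19 > 11
Alert events: []. Count = 0

Answer: 0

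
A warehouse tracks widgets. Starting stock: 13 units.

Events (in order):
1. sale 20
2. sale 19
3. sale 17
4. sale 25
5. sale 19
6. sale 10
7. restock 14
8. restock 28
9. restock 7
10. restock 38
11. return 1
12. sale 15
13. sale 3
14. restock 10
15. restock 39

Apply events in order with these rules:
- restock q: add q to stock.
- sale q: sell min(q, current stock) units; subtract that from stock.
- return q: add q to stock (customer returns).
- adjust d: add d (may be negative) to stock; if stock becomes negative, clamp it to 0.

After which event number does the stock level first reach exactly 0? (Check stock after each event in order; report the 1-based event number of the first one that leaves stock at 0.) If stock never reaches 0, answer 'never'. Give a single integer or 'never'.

Processing events:
Start: stock = 13
  Event 1 (sale 20): sell min(20,13)=13. stock: 13 - 13 = 0. total_sold = 13
  Event 2 (sale 19): sell min(19,0)=0. stock: 0 - 0 = 0. total_sold = 13
  Event 3 (sale 17): sell min(17,0)=0. stock: 0 - 0 = 0. total_sold = 13
  Event 4 (sale 25): sell min(25,0)=0. stock: 0 - 0 = 0. total_sold = 13
  Event 5 (sale 19): sell min(19,0)=0. stock: 0 - 0 = 0. total_sold = 13
  Event 6 (sale 10): sell min(10,0)=0. stock: 0 - 0 = 0. total_sold = 13
  Event 7 (restock 14): 0 + 14 = 14
  Event 8 (restock 28): 14 + 28 = 42
  Event 9 (restock 7): 42 + 7 = 49
  Event 10 (restock 38): 49 + 38 = 87
  Event 11 (return 1): 87 + 1 = 88
  Event 12 (sale 15): sell min(15,88)=15. stock: 88 - 15 = 73. total_sold = 28
  Event 13 (sale 3): sell min(3,73)=3. stock: 73 - 3 = 70. total_sold = 31
  Event 14 (restock 10): 70 + 10 = 80
  Event 15 (restock 39): 80 + 39 = 119
Final: stock = 119, total_sold = 31

First zero at event 1.

Answer: 1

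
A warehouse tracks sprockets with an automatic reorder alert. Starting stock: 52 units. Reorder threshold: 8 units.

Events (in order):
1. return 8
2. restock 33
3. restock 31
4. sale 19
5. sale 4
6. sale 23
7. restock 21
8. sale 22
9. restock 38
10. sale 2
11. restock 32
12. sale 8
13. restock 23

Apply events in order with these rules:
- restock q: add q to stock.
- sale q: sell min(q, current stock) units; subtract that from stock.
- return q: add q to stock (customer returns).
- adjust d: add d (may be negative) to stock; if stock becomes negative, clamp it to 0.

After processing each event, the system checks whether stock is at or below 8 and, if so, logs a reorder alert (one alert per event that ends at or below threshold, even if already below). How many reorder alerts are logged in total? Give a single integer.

Answer: 0

Derivation:
Processing events:
Start: stock = 52
  Event 1 (return 8): 52 + 8 = 60
  Event 2 (restock 33): 60 + 33 = 93
  Event 3 (restock 31): 93 + 31 = 124
  Event 4 (sale 19): sell min(19,124)=19. stock: 124 - 19 = 105. total_sold = 19
  Event 5 (sale 4): sell min(4,105)=4. stock: 105 - 4 = 101. total_sold = 23
  Event 6 (sale 23): sell min(23,101)=23. stock: 101 - 23 = 78. total_sold = 46
  Event 7 (restock 21): 78 + 21 = 99
  Event 8 (sale 22): sell min(22,99)=22. stock: 99 - 22 = 77. total_sold = 68
  Event 9 (restock 38): 77 + 38 = 115
  Event 10 (sale 2): sell min(2,115)=2. stock: 115 - 2 = 113. total_sold = 70
  Event 11 (restock 32): 113 + 32 = 145
  Event 12 (sale 8): sell min(8,145)=8. stock: 145 - 8 = 137. total_sold = 78
  Event 13 (restock 23): 137 + 23 = 160
Final: stock = 160, total_sold = 78

Checking against threshold 8:
  After event 1: stock=60 > 8
  After event 2: stock=93 > 8
  After event 3: stock=124 > 8
  After event 4: stock=105 > 8
  After event 5: stock=101 > 8
  After event 6: stock=78 > 8
  After event 7: stock=99 > 8
  After event 8: stock=77 > 8
  After event 9: stock=115 > 8
  After event 10: stock=113 > 8
  After event 11: stock=145 > 8
  After event 12: stock=137 > 8
  After event 13: stock=160 > 8
Alert events: []. Count = 0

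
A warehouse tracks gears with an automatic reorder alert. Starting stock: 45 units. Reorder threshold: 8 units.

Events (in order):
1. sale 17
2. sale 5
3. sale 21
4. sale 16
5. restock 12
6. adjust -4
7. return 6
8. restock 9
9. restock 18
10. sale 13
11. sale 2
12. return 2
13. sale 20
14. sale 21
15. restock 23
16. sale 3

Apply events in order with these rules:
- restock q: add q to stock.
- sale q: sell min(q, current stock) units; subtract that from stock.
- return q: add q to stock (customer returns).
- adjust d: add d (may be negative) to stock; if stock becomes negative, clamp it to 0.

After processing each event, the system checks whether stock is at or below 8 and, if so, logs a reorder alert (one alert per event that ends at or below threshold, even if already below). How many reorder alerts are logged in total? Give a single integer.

Processing events:
Start: stock = 45
  Event 1 (sale 17): sell min(17,45)=17. stock: 45 - 17 = 28. total_sold = 17
  Event 2 (sale 5): sell min(5,28)=5. stock: 28 - 5 = 23. total_sold = 22
  Event 3 (sale 21): sell min(21,23)=21. stock: 23 - 21 = 2. total_sold = 43
  Event 4 (sale 16): sell min(16,2)=2. stock: 2 - 2 = 0. total_sold = 45
  Event 5 (restock 12): 0 + 12 = 12
  Event 6 (adjust -4): 12 + -4 = 8
  Event 7 (return 6): 8 + 6 = 14
  Event 8 (restock 9): 14 + 9 = 23
  Event 9 (restock 18): 23 + 18 = 41
  Event 10 (sale 13): sell min(13,41)=13. stock: 41 - 13 = 28. total_sold = 58
  Event 11 (sale 2): sell min(2,28)=2. stock: 28 - 2 = 26. total_sold = 60
  Event 12 (return 2): 26 + 2 = 28
  Event 13 (sale 20): sell min(20,28)=20. stock: 28 - 20 = 8. total_sold = 80
  Event 14 (sale 21): sell min(21,8)=8. stock: 8 - 8 = 0. total_sold = 88
  Event 15 (restock 23): 0 + 23 = 23
  Event 16 (sale 3): sell min(3,23)=3. stock: 23 - 3 = 20. total_sold = 91
Final: stock = 20, total_sold = 91

Checking against threshold 8:
  After event 1: stock=28 > 8
  After event 2: stock=23 > 8
  After event 3: stock=2 <= 8 -> ALERT
  After event 4: stock=0 <= 8 -> ALERT
  After event 5: stock=12 > 8
  After event 6: stock=8 <= 8 -> ALERT
  After event 7: stock=14 > 8
  After event 8: stock=23 > 8
  After event 9: stock=41 > 8
  After event 10: stock=28 > 8
  After event 11: stock=26 > 8
  After event 12: stock=28 > 8
  After event 13: stock=8 <= 8 -> ALERT
  After event 14: stock=0 <= 8 -> ALERT
  After event 15: stock=23 > 8
  After event 16: stock=20 > 8
Alert events: [3, 4, 6, 13, 14]. Count = 5

Answer: 5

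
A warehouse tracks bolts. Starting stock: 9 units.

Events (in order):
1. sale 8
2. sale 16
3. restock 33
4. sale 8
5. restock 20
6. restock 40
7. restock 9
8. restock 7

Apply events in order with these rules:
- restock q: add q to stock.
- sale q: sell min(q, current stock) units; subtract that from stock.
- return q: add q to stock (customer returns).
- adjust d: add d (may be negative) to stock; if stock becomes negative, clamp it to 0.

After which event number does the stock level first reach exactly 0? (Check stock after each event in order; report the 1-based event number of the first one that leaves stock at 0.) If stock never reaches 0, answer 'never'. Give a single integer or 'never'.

Answer: 2

Derivation:
Processing events:
Start: stock = 9
  Event 1 (sale 8): sell min(8,9)=8. stock: 9 - 8 = 1. total_sold = 8
  Event 2 (sale 16): sell min(16,1)=1. stock: 1 - 1 = 0. total_sold = 9
  Event 3 (restock 33): 0 + 33 = 33
  Event 4 (sale 8): sell min(8,33)=8. stock: 33 - 8 = 25. total_sold = 17
  Event 5 (restock 20): 25 + 20 = 45
  Event 6 (restock 40): 45 + 40 = 85
  Event 7 (restock 9): 85 + 9 = 94
  Event 8 (restock 7): 94 + 7 = 101
Final: stock = 101, total_sold = 17

First zero at event 2.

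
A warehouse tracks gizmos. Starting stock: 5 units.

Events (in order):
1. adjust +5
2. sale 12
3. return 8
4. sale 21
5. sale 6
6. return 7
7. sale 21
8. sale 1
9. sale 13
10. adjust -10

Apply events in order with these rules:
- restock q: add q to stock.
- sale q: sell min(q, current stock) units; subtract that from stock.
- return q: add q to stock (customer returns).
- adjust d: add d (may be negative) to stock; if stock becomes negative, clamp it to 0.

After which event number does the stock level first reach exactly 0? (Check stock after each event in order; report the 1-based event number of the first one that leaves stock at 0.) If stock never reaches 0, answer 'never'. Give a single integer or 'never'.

Answer: 2

Derivation:
Processing events:
Start: stock = 5
  Event 1 (adjust +5): 5 + 5 = 10
  Event 2 (sale 12): sell min(12,10)=10. stock: 10 - 10 = 0. total_sold = 10
  Event 3 (return 8): 0 + 8 = 8
  Event 4 (sale 21): sell min(21,8)=8. stock: 8 - 8 = 0. total_sold = 18
  Event 5 (sale 6): sell min(6,0)=0. stock: 0 - 0 = 0. total_sold = 18
  Event 6 (return 7): 0 + 7 = 7
  Event 7 (sale 21): sell min(21,7)=7. stock: 7 - 7 = 0. total_sold = 25
  Event 8 (sale 1): sell min(1,0)=0. stock: 0 - 0 = 0. total_sold = 25
  Event 9 (sale 13): sell min(13,0)=0. stock: 0 - 0 = 0. total_sold = 25
  Event 10 (adjust -10): 0 + -10 = 0 (clamped to 0)
Final: stock = 0, total_sold = 25

First zero at event 2.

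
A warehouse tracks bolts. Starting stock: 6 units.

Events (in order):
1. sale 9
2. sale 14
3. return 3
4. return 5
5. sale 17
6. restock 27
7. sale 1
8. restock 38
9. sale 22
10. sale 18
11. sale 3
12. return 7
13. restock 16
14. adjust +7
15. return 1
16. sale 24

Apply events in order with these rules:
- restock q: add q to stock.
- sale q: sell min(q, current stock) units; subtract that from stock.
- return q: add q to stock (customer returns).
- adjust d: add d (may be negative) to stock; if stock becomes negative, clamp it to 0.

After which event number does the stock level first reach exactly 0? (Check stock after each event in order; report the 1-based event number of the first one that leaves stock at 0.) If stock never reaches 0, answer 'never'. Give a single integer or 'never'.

Answer: 1

Derivation:
Processing events:
Start: stock = 6
  Event 1 (sale 9): sell min(9,6)=6. stock: 6 - 6 = 0. total_sold = 6
  Event 2 (sale 14): sell min(14,0)=0. stock: 0 - 0 = 0. total_sold = 6
  Event 3 (return 3): 0 + 3 = 3
  Event 4 (return 5): 3 + 5 = 8
  Event 5 (sale 17): sell min(17,8)=8. stock: 8 - 8 = 0. total_sold = 14
  Event 6 (restock 27): 0 + 27 = 27
  Event 7 (sale 1): sell min(1,27)=1. stock: 27 - 1 = 26. total_sold = 15
  Event 8 (restock 38): 26 + 38 = 64
  Event 9 (sale 22): sell min(22,64)=22. stock: 64 - 22 = 42. total_sold = 37
  Event 10 (sale 18): sell min(18,42)=18. stock: 42 - 18 = 24. total_sold = 55
  Event 11 (sale 3): sell min(3,24)=3. stock: 24 - 3 = 21. total_sold = 58
  Event 12 (return 7): 21 + 7 = 28
  Event 13 (restock 16): 28 + 16 = 44
  Event 14 (adjust +7): 44 + 7 = 51
  Event 15 (return 1): 51 + 1 = 52
  Event 16 (sale 24): sell min(24,52)=24. stock: 52 - 24 = 28. total_sold = 82
Final: stock = 28, total_sold = 82

First zero at event 1.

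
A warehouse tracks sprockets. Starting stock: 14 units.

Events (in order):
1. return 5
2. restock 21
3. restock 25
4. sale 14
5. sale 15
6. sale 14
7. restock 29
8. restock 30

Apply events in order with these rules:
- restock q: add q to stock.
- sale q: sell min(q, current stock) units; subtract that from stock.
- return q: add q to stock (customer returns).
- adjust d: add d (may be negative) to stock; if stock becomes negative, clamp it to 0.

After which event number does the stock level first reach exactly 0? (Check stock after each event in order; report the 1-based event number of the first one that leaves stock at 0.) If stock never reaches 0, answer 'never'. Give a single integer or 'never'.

Answer: never

Derivation:
Processing events:
Start: stock = 14
  Event 1 (return 5): 14 + 5 = 19
  Event 2 (restock 21): 19 + 21 = 40
  Event 3 (restock 25): 40 + 25 = 65
  Event 4 (sale 14): sell min(14,65)=14. stock: 65 - 14 = 51. total_sold = 14
  Event 5 (sale 15): sell min(15,51)=15. stock: 51 - 15 = 36. total_sold = 29
  Event 6 (sale 14): sell min(14,36)=14. stock: 36 - 14 = 22. total_sold = 43
  Event 7 (restock 29): 22 + 29 = 51
  Event 8 (restock 30): 51 + 30 = 81
Final: stock = 81, total_sold = 43

Stock never reaches 0.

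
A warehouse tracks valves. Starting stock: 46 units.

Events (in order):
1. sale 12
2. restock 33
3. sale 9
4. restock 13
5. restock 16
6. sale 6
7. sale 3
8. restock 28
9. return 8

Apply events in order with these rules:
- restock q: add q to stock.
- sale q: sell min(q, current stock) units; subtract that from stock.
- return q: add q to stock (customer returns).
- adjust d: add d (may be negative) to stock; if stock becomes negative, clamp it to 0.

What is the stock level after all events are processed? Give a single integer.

Answer: 114

Derivation:
Processing events:
Start: stock = 46
  Event 1 (sale 12): sell min(12,46)=12. stock: 46 - 12 = 34. total_sold = 12
  Event 2 (restock 33): 34 + 33 = 67
  Event 3 (sale 9): sell min(9,67)=9. stock: 67 - 9 = 58. total_sold = 21
  Event 4 (restock 13): 58 + 13 = 71
  Event 5 (restock 16): 71 + 16 = 87
  Event 6 (sale 6): sell min(6,87)=6. stock: 87 - 6 = 81. total_sold = 27
  Event 7 (sale 3): sell min(3,81)=3. stock: 81 - 3 = 78. total_sold = 30
  Event 8 (restock 28): 78 + 28 = 106
  Event 9 (return 8): 106 + 8 = 114
Final: stock = 114, total_sold = 30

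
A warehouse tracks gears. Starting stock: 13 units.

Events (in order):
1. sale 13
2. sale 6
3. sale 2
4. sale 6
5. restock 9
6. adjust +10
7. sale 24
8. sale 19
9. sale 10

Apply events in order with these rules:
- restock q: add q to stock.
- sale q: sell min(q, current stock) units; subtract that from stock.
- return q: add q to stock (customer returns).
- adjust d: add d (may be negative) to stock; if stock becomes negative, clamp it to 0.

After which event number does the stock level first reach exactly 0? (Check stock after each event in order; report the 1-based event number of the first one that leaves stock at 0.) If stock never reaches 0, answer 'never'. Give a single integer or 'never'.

Answer: 1

Derivation:
Processing events:
Start: stock = 13
  Event 1 (sale 13): sell min(13,13)=13. stock: 13 - 13 = 0. total_sold = 13
  Event 2 (sale 6): sell min(6,0)=0. stock: 0 - 0 = 0. total_sold = 13
  Event 3 (sale 2): sell min(2,0)=0. stock: 0 - 0 = 0. total_sold = 13
  Event 4 (sale 6): sell min(6,0)=0. stock: 0 - 0 = 0. total_sold = 13
  Event 5 (restock 9): 0 + 9 = 9
  Event 6 (adjust +10): 9 + 10 = 19
  Event 7 (sale 24): sell min(24,19)=19. stock: 19 - 19 = 0. total_sold = 32
  Event 8 (sale 19): sell min(19,0)=0. stock: 0 - 0 = 0. total_sold = 32
  Event 9 (sale 10): sell min(10,0)=0. stock: 0 - 0 = 0. total_sold = 32
Final: stock = 0, total_sold = 32

First zero at event 1.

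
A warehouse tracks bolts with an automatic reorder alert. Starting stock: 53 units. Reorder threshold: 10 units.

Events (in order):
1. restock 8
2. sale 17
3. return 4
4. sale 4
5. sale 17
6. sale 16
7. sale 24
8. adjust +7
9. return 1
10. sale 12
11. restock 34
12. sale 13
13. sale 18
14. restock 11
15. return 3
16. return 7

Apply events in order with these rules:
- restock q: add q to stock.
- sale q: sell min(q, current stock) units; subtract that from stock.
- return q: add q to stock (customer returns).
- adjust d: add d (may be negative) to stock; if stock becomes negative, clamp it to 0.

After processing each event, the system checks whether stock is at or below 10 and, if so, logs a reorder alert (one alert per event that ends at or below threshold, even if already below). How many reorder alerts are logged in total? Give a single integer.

Answer: 5

Derivation:
Processing events:
Start: stock = 53
  Event 1 (restock 8): 53 + 8 = 61
  Event 2 (sale 17): sell min(17,61)=17. stock: 61 - 17 = 44. total_sold = 17
  Event 3 (return 4): 44 + 4 = 48
  Event 4 (sale 4): sell min(4,48)=4. stock: 48 - 4 = 44. total_sold = 21
  Event 5 (sale 17): sell min(17,44)=17. stock: 44 - 17 = 27. total_sold = 38
  Event 6 (sale 16): sell min(16,27)=16. stock: 27 - 16 = 11. total_sold = 54
  Event 7 (sale 24): sell min(24,11)=11. stock: 11 - 11 = 0. total_sold = 65
  Event 8 (adjust +7): 0 + 7 = 7
  Event 9 (return 1): 7 + 1 = 8
  Event 10 (sale 12): sell min(12,8)=8. stock: 8 - 8 = 0. total_sold = 73
  Event 11 (restock 34): 0 + 34 = 34
  Event 12 (sale 13): sell min(13,34)=13. stock: 34 - 13 = 21. total_sold = 86
  Event 13 (sale 18): sell min(18,21)=18. stock: 21 - 18 = 3. total_sold = 104
  Event 14 (restock 11): 3 + 11 = 14
  Event 15 (return 3): 14 + 3 = 17
  Event 16 (return 7): 17 + 7 = 24
Final: stock = 24, total_sold = 104

Checking against threshold 10:
  After event 1: stock=61 > 10
  After event 2: stock=44 > 10
  After event 3: stock=48 > 10
  After event 4: stock=44 > 10
  After event 5: stock=27 > 10
  After event 6: stock=11 > 10
  After event 7: stock=0 <= 10 -> ALERT
  After event 8: stock=7 <= 10 -> ALERT
  After event 9: stock=8 <= 10 -> ALERT
  After event 10: stock=0 <= 10 -> ALERT
  After event 11: stock=34 > 10
  After event 12: stock=21 > 10
  After event 13: stock=3 <= 10 -> ALERT
  After event 14: stock=14 > 10
  After event 15: stock=17 > 10
  After event 16: stock=24 > 10
Alert events: [7, 8, 9, 10, 13]. Count = 5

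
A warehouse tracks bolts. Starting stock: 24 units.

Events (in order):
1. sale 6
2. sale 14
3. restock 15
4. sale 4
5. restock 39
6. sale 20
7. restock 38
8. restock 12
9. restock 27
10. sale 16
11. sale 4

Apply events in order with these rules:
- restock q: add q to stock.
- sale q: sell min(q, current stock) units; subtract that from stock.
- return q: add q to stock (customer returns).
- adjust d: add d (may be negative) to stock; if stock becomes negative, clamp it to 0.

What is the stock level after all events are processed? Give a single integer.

Processing events:
Start: stock = 24
  Event 1 (sale 6): sell min(6,24)=6. stock: 24 - 6 = 18. total_sold = 6
  Event 2 (sale 14): sell min(14,18)=14. stock: 18 - 14 = 4. total_sold = 20
  Event 3 (restock 15): 4 + 15 = 19
  Event 4 (sale 4): sell min(4,19)=4. stock: 19 - 4 = 15. total_sold = 24
  Event 5 (restock 39): 15 + 39 = 54
  Event 6 (sale 20): sell min(20,54)=20. stock: 54 - 20 = 34. total_sold = 44
  Event 7 (restock 38): 34 + 38 = 72
  Event 8 (restock 12): 72 + 12 = 84
  Event 9 (restock 27): 84 + 27 = 111
  Event 10 (sale 16): sell min(16,111)=16. stock: 111 - 16 = 95. total_sold = 60
  Event 11 (sale 4): sell min(4,95)=4. stock: 95 - 4 = 91. total_sold = 64
Final: stock = 91, total_sold = 64

Answer: 91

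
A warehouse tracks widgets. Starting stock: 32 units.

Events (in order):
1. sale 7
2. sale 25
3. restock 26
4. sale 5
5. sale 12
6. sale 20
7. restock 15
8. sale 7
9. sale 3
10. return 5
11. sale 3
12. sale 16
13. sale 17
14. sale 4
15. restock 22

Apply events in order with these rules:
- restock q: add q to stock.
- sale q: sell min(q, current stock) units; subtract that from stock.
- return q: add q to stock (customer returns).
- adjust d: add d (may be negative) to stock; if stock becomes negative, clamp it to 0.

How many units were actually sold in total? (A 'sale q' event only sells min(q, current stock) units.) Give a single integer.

Processing events:
Start: stock = 32
  Event 1 (sale 7): sell min(7,32)=7. stock: 32 - 7 = 25. total_sold = 7
  Event 2 (sale 25): sell min(25,25)=25. stock: 25 - 25 = 0. total_sold = 32
  Event 3 (restock 26): 0 + 26 = 26
  Event 4 (sale 5): sell min(5,26)=5. stock: 26 - 5 = 21. total_sold = 37
  Event 5 (sale 12): sell min(12,21)=12. stock: 21 - 12 = 9. total_sold = 49
  Event 6 (sale 20): sell min(20,9)=9. stock: 9 - 9 = 0. total_sold = 58
  Event 7 (restock 15): 0 + 15 = 15
  Event 8 (sale 7): sell min(7,15)=7. stock: 15 - 7 = 8. total_sold = 65
  Event 9 (sale 3): sell min(3,8)=3. stock: 8 - 3 = 5. total_sold = 68
  Event 10 (return 5): 5 + 5 = 10
  Event 11 (sale 3): sell min(3,10)=3. stock: 10 - 3 = 7. total_sold = 71
  Event 12 (sale 16): sell min(16,7)=7. stock: 7 - 7 = 0. total_sold = 78
  Event 13 (sale 17): sell min(17,0)=0. stock: 0 - 0 = 0. total_sold = 78
  Event 14 (sale 4): sell min(4,0)=0. stock: 0 - 0 = 0. total_sold = 78
  Event 15 (restock 22): 0 + 22 = 22
Final: stock = 22, total_sold = 78

Answer: 78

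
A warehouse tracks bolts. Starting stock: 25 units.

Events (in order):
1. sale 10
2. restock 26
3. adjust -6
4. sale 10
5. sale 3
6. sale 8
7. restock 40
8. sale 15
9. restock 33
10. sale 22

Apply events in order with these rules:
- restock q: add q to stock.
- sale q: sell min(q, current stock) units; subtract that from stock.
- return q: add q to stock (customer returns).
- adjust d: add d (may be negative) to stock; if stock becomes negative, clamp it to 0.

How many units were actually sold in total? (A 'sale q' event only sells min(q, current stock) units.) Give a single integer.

Processing events:
Start: stock = 25
  Event 1 (sale 10): sell min(10,25)=10. stock: 25 - 10 = 15. total_sold = 10
  Event 2 (restock 26): 15 + 26 = 41
  Event 3 (adjust -6): 41 + -6 = 35
  Event 4 (sale 10): sell min(10,35)=10. stock: 35 - 10 = 25. total_sold = 20
  Event 5 (sale 3): sell min(3,25)=3. stock: 25 - 3 = 22. total_sold = 23
  Event 6 (sale 8): sell min(8,22)=8. stock: 22 - 8 = 14. total_sold = 31
  Event 7 (restock 40): 14 + 40 = 54
  Event 8 (sale 15): sell min(15,54)=15. stock: 54 - 15 = 39. total_sold = 46
  Event 9 (restock 33): 39 + 33 = 72
  Event 10 (sale 22): sell min(22,72)=22. stock: 72 - 22 = 50. total_sold = 68
Final: stock = 50, total_sold = 68

Answer: 68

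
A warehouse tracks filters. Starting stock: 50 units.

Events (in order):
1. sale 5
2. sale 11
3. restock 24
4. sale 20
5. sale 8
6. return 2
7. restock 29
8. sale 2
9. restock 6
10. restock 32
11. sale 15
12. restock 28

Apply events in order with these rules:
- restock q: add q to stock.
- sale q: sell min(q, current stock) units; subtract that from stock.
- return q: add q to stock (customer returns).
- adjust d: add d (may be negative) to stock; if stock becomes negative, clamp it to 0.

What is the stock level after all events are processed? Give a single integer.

Processing events:
Start: stock = 50
  Event 1 (sale 5): sell min(5,50)=5. stock: 50 - 5 = 45. total_sold = 5
  Event 2 (sale 11): sell min(11,45)=11. stock: 45 - 11 = 34. total_sold = 16
  Event 3 (restock 24): 34 + 24 = 58
  Event 4 (sale 20): sell min(20,58)=20. stock: 58 - 20 = 38. total_sold = 36
  Event 5 (sale 8): sell min(8,38)=8. stock: 38 - 8 = 30. total_sold = 44
  Event 6 (return 2): 30 + 2 = 32
  Event 7 (restock 29): 32 + 29 = 61
  Event 8 (sale 2): sell min(2,61)=2. stock: 61 - 2 = 59. total_sold = 46
  Event 9 (restock 6): 59 + 6 = 65
  Event 10 (restock 32): 65 + 32 = 97
  Event 11 (sale 15): sell min(15,97)=15. stock: 97 - 15 = 82. total_sold = 61
  Event 12 (restock 28): 82 + 28 = 110
Final: stock = 110, total_sold = 61

Answer: 110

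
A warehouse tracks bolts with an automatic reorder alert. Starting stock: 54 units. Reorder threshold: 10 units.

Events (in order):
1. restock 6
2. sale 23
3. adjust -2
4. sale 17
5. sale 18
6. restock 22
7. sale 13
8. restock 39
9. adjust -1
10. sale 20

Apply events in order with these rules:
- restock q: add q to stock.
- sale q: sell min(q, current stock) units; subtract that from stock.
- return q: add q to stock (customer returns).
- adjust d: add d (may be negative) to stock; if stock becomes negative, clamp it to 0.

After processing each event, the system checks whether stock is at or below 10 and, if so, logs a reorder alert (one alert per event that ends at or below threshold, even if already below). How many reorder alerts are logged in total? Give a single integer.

Processing events:
Start: stock = 54
  Event 1 (restock 6): 54 + 6 = 60
  Event 2 (sale 23): sell min(23,60)=23. stock: 60 - 23 = 37. total_sold = 23
  Event 3 (adjust -2): 37 + -2 = 35
  Event 4 (sale 17): sell min(17,35)=17. stock: 35 - 17 = 18. total_sold = 40
  Event 5 (sale 18): sell min(18,18)=18. stock: 18 - 18 = 0. total_sold = 58
  Event 6 (restock 22): 0 + 22 = 22
  Event 7 (sale 13): sell min(13,22)=13. stock: 22 - 13 = 9. total_sold = 71
  Event 8 (restock 39): 9 + 39 = 48
  Event 9 (adjust -1): 48 + -1 = 47
  Event 10 (sale 20): sell min(20,47)=20. stock: 47 - 20 = 27. total_sold = 91
Final: stock = 27, total_sold = 91

Checking against threshold 10:
  After event 1: stock=60 > 10
  After event 2: stock=37 > 10
  After event 3: stock=35 > 10
  After event 4: stock=18 > 10
  After event 5: stock=0 <= 10 -> ALERT
  After event 6: stock=22 > 10
  After event 7: stock=9 <= 10 -> ALERT
  After event 8: stock=48 > 10
  After event 9: stock=47 > 10
  After event 10: stock=27 > 10
Alert events: [5, 7]. Count = 2

Answer: 2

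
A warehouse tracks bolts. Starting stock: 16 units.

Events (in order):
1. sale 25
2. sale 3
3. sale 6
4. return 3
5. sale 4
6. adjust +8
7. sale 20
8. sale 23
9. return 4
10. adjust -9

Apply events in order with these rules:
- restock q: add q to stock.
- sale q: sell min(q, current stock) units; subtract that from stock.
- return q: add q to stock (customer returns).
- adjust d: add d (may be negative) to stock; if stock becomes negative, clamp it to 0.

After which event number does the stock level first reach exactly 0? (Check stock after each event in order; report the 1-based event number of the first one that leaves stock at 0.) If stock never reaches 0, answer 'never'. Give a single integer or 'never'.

Answer: 1

Derivation:
Processing events:
Start: stock = 16
  Event 1 (sale 25): sell min(25,16)=16. stock: 16 - 16 = 0. total_sold = 16
  Event 2 (sale 3): sell min(3,0)=0. stock: 0 - 0 = 0. total_sold = 16
  Event 3 (sale 6): sell min(6,0)=0. stock: 0 - 0 = 0. total_sold = 16
  Event 4 (return 3): 0 + 3 = 3
  Event 5 (sale 4): sell min(4,3)=3. stock: 3 - 3 = 0. total_sold = 19
  Event 6 (adjust +8): 0 + 8 = 8
  Event 7 (sale 20): sell min(20,8)=8. stock: 8 - 8 = 0. total_sold = 27
  Event 8 (sale 23): sell min(23,0)=0. stock: 0 - 0 = 0. total_sold = 27
  Event 9 (return 4): 0 + 4 = 4
  Event 10 (adjust -9): 4 + -9 = 0 (clamped to 0)
Final: stock = 0, total_sold = 27

First zero at event 1.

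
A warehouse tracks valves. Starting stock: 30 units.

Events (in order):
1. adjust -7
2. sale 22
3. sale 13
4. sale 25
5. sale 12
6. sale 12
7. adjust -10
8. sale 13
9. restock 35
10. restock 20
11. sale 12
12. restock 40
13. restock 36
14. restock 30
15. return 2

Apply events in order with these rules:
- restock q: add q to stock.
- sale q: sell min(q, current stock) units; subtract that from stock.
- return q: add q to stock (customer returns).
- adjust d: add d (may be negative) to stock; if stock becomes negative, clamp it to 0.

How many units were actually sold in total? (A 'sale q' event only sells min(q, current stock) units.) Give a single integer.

Processing events:
Start: stock = 30
  Event 1 (adjust -7): 30 + -7 = 23
  Event 2 (sale 22): sell min(22,23)=22. stock: 23 - 22 = 1. total_sold = 22
  Event 3 (sale 13): sell min(13,1)=1. stock: 1 - 1 = 0. total_sold = 23
  Event 4 (sale 25): sell min(25,0)=0. stock: 0 - 0 = 0. total_sold = 23
  Event 5 (sale 12): sell min(12,0)=0. stock: 0 - 0 = 0. total_sold = 23
  Event 6 (sale 12): sell min(12,0)=0. stock: 0 - 0 = 0. total_sold = 23
  Event 7 (adjust -10): 0 + -10 = 0 (clamped to 0)
  Event 8 (sale 13): sell min(13,0)=0. stock: 0 - 0 = 0. total_sold = 23
  Event 9 (restock 35): 0 + 35 = 35
  Event 10 (restock 20): 35 + 20 = 55
  Event 11 (sale 12): sell min(12,55)=12. stock: 55 - 12 = 43. total_sold = 35
  Event 12 (restock 40): 43 + 40 = 83
  Event 13 (restock 36): 83 + 36 = 119
  Event 14 (restock 30): 119 + 30 = 149
  Event 15 (return 2): 149 + 2 = 151
Final: stock = 151, total_sold = 35

Answer: 35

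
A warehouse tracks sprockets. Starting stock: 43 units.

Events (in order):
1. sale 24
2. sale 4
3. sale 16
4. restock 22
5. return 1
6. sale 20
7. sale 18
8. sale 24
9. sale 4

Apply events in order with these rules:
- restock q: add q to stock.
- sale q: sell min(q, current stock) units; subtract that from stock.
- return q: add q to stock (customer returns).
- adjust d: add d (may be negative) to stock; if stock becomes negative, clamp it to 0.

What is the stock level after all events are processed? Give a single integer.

Answer: 0

Derivation:
Processing events:
Start: stock = 43
  Event 1 (sale 24): sell min(24,43)=24. stock: 43 - 24 = 19. total_sold = 24
  Event 2 (sale 4): sell min(4,19)=4. stock: 19 - 4 = 15. total_sold = 28
  Event 3 (sale 16): sell min(16,15)=15. stock: 15 - 15 = 0. total_sold = 43
  Event 4 (restock 22): 0 + 22 = 22
  Event 5 (return 1): 22 + 1 = 23
  Event 6 (sale 20): sell min(20,23)=20. stock: 23 - 20 = 3. total_sold = 63
  Event 7 (sale 18): sell min(18,3)=3. stock: 3 - 3 = 0. total_sold = 66
  Event 8 (sale 24): sell min(24,0)=0. stock: 0 - 0 = 0. total_sold = 66
  Event 9 (sale 4): sell min(4,0)=0. stock: 0 - 0 = 0. total_sold = 66
Final: stock = 0, total_sold = 66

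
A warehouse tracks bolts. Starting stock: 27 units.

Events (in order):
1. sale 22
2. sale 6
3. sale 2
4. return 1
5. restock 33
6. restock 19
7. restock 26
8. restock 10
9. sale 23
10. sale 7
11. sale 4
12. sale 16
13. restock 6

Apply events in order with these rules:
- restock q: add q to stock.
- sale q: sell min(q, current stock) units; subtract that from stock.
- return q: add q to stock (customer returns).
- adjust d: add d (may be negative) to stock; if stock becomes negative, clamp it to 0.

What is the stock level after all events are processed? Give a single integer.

Answer: 45

Derivation:
Processing events:
Start: stock = 27
  Event 1 (sale 22): sell min(22,27)=22. stock: 27 - 22 = 5. total_sold = 22
  Event 2 (sale 6): sell min(6,5)=5. stock: 5 - 5 = 0. total_sold = 27
  Event 3 (sale 2): sell min(2,0)=0. stock: 0 - 0 = 0. total_sold = 27
  Event 4 (return 1): 0 + 1 = 1
  Event 5 (restock 33): 1 + 33 = 34
  Event 6 (restock 19): 34 + 19 = 53
  Event 7 (restock 26): 53 + 26 = 79
  Event 8 (restock 10): 79 + 10 = 89
  Event 9 (sale 23): sell min(23,89)=23. stock: 89 - 23 = 66. total_sold = 50
  Event 10 (sale 7): sell min(7,66)=7. stock: 66 - 7 = 59. total_sold = 57
  Event 11 (sale 4): sell min(4,59)=4. stock: 59 - 4 = 55. total_sold = 61
  Event 12 (sale 16): sell min(16,55)=16. stock: 55 - 16 = 39. total_sold = 77
  Event 13 (restock 6): 39 + 6 = 45
Final: stock = 45, total_sold = 77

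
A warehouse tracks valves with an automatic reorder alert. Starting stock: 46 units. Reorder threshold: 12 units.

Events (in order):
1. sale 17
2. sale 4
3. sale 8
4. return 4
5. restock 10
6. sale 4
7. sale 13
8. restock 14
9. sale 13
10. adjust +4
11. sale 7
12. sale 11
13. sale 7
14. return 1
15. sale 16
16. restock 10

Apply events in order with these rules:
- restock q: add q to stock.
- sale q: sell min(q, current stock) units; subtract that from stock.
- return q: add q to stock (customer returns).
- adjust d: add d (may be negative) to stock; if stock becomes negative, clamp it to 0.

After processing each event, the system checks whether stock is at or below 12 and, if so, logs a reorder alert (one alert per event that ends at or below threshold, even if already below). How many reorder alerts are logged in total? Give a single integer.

Answer: 6

Derivation:
Processing events:
Start: stock = 46
  Event 1 (sale 17): sell min(17,46)=17. stock: 46 - 17 = 29. total_sold = 17
  Event 2 (sale 4): sell min(4,29)=4. stock: 29 - 4 = 25. total_sold = 21
  Event 3 (sale 8): sell min(8,25)=8. stock: 25 - 8 = 17. total_sold = 29
  Event 4 (return 4): 17 + 4 = 21
  Event 5 (restock 10): 21 + 10 = 31
  Event 6 (sale 4): sell min(4,31)=4. stock: 31 - 4 = 27. total_sold = 33
  Event 7 (sale 13): sell min(13,27)=13. stock: 27 - 13 = 14. total_sold = 46
  Event 8 (restock 14): 14 + 14 = 28
  Event 9 (sale 13): sell min(13,28)=13. stock: 28 - 13 = 15. total_sold = 59
  Event 10 (adjust +4): 15 + 4 = 19
  Event 11 (sale 7): sell min(7,19)=7. stock: 19 - 7 = 12. total_sold = 66
  Event 12 (sale 11): sell min(11,12)=11. stock: 12 - 11 = 1. total_sold = 77
  Event 13 (sale 7): sell min(7,1)=1. stock: 1 - 1 = 0. total_sold = 78
  Event 14 (return 1): 0 + 1 = 1
  Event 15 (sale 16): sell min(16,1)=1. stock: 1 - 1 = 0. total_sold = 79
  Event 16 (restock 10): 0 + 10 = 10
Final: stock = 10, total_sold = 79

Checking against threshold 12:
  After event 1: stock=29 > 12
  After event 2: stock=25 > 12
  After event 3: stock=17 > 12
  After event 4: stock=21 > 12
  After event 5: stock=31 > 12
  After event 6: stock=27 > 12
  After event 7: stock=14 > 12
  After event 8: stock=28 > 12
  After event 9: stock=15 > 12
  After event 10: stock=19 > 12
  After event 11: stock=12 <= 12 -> ALERT
  After event 12: stock=1 <= 12 -> ALERT
  After event 13: stock=0 <= 12 -> ALERT
  After event 14: stock=1 <= 12 -> ALERT
  After event 15: stock=0 <= 12 -> ALERT
  After event 16: stock=10 <= 12 -> ALERT
Alert events: [11, 12, 13, 14, 15, 16]. Count = 6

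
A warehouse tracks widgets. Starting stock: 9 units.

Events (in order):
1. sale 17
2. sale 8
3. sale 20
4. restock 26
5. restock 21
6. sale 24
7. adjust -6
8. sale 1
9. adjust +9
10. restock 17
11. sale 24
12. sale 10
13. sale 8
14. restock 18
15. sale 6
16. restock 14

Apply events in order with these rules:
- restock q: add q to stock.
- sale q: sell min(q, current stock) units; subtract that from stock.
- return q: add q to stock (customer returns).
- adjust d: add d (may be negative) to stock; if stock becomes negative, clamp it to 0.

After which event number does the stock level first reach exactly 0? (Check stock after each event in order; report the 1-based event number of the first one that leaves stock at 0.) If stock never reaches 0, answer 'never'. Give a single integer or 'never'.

Answer: 1

Derivation:
Processing events:
Start: stock = 9
  Event 1 (sale 17): sell min(17,9)=9. stock: 9 - 9 = 0. total_sold = 9
  Event 2 (sale 8): sell min(8,0)=0. stock: 0 - 0 = 0. total_sold = 9
  Event 3 (sale 20): sell min(20,0)=0. stock: 0 - 0 = 0. total_sold = 9
  Event 4 (restock 26): 0 + 26 = 26
  Event 5 (restock 21): 26 + 21 = 47
  Event 6 (sale 24): sell min(24,47)=24. stock: 47 - 24 = 23. total_sold = 33
  Event 7 (adjust -6): 23 + -6 = 17
  Event 8 (sale 1): sell min(1,17)=1. stock: 17 - 1 = 16. total_sold = 34
  Event 9 (adjust +9): 16 + 9 = 25
  Event 10 (restock 17): 25 + 17 = 42
  Event 11 (sale 24): sell min(24,42)=24. stock: 42 - 24 = 18. total_sold = 58
  Event 12 (sale 10): sell min(10,18)=10. stock: 18 - 10 = 8. total_sold = 68
  Event 13 (sale 8): sell min(8,8)=8. stock: 8 - 8 = 0. total_sold = 76
  Event 14 (restock 18): 0 + 18 = 18
  Event 15 (sale 6): sell min(6,18)=6. stock: 18 - 6 = 12. total_sold = 82
  Event 16 (restock 14): 12 + 14 = 26
Final: stock = 26, total_sold = 82

First zero at event 1.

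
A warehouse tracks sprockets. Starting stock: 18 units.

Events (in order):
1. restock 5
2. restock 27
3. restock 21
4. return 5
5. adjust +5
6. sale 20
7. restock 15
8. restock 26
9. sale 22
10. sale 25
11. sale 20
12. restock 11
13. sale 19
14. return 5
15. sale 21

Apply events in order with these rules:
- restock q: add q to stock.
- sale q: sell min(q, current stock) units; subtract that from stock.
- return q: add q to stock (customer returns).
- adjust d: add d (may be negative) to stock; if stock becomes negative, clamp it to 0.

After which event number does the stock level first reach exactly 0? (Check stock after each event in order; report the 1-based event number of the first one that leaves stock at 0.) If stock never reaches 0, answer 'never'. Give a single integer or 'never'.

Processing events:
Start: stock = 18
  Event 1 (restock 5): 18 + 5 = 23
  Event 2 (restock 27): 23 + 27 = 50
  Event 3 (restock 21): 50 + 21 = 71
  Event 4 (return 5): 71 + 5 = 76
  Event 5 (adjust +5): 76 + 5 = 81
  Event 6 (sale 20): sell min(20,81)=20. stock: 81 - 20 = 61. total_sold = 20
  Event 7 (restock 15): 61 + 15 = 76
  Event 8 (restock 26): 76 + 26 = 102
  Event 9 (sale 22): sell min(22,102)=22. stock: 102 - 22 = 80. total_sold = 42
  Event 10 (sale 25): sell min(25,80)=25. stock: 80 - 25 = 55. total_sold = 67
  Event 11 (sale 20): sell min(20,55)=20. stock: 55 - 20 = 35. total_sold = 87
  Event 12 (restock 11): 35 + 11 = 46
  Event 13 (sale 19): sell min(19,46)=19. stock: 46 - 19 = 27. total_sold = 106
  Event 14 (return 5): 27 + 5 = 32
  Event 15 (sale 21): sell min(21,32)=21. stock: 32 - 21 = 11. total_sold = 127
Final: stock = 11, total_sold = 127

Stock never reaches 0.

Answer: never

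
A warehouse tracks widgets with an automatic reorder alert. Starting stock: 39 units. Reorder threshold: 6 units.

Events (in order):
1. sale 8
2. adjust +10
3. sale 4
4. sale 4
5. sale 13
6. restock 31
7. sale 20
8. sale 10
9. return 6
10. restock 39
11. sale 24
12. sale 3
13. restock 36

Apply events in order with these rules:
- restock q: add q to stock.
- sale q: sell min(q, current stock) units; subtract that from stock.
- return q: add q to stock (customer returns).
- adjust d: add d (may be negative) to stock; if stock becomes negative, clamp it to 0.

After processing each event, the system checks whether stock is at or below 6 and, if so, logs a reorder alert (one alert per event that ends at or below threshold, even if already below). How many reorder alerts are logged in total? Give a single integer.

Processing events:
Start: stock = 39
  Event 1 (sale 8): sell min(8,39)=8. stock: 39 - 8 = 31. total_sold = 8
  Event 2 (adjust +10): 31 + 10 = 41
  Event 3 (sale 4): sell min(4,41)=4. stock: 41 - 4 = 37. total_sold = 12
  Event 4 (sale 4): sell min(4,37)=4. stock: 37 - 4 = 33. total_sold = 16
  Event 5 (sale 13): sell min(13,33)=13. stock: 33 - 13 = 20. total_sold = 29
  Event 6 (restock 31): 20 + 31 = 51
  Event 7 (sale 20): sell min(20,51)=20. stock: 51 - 20 = 31. total_sold = 49
  Event 8 (sale 10): sell min(10,31)=10. stock: 31 - 10 = 21. total_sold = 59
  Event 9 (return 6): 21 + 6 = 27
  Event 10 (restock 39): 27 + 39 = 66
  Event 11 (sale 24): sell min(24,66)=24. stock: 66 - 24 = 42. total_sold = 83
  Event 12 (sale 3): sell min(3,42)=3. stock: 42 - 3 = 39. total_sold = 86
  Event 13 (restock 36): 39 + 36 = 75
Final: stock = 75, total_sold = 86

Checking against threshold 6:
  After event 1: stock=31 > 6
  After event 2: stock=41 > 6
  After event 3: stock=37 > 6
  After event 4: stock=33 > 6
  After event 5: stock=20 > 6
  After event 6: stock=51 > 6
  After event 7: stock=31 > 6
  After event 8: stock=21 > 6
  After event 9: stock=27 > 6
  After event 10: stock=66 > 6
  After event 11: stock=42 > 6
  After event 12: stock=39 > 6
  After event 13: stock=75 > 6
Alert events: []. Count = 0

Answer: 0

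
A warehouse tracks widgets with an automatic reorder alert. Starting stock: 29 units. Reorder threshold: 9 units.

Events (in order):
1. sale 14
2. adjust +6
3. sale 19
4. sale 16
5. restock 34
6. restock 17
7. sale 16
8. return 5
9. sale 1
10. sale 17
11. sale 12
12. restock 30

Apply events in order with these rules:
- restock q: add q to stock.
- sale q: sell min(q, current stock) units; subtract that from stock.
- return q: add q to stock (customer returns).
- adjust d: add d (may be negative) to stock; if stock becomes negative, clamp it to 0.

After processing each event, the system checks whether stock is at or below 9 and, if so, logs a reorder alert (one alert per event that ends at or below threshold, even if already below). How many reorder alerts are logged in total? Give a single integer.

Answer: 2

Derivation:
Processing events:
Start: stock = 29
  Event 1 (sale 14): sell min(14,29)=14. stock: 29 - 14 = 15. total_sold = 14
  Event 2 (adjust +6): 15 + 6 = 21
  Event 3 (sale 19): sell min(19,21)=19. stock: 21 - 19 = 2. total_sold = 33
  Event 4 (sale 16): sell min(16,2)=2. stock: 2 - 2 = 0. total_sold = 35
  Event 5 (restock 34): 0 + 34 = 34
  Event 6 (restock 17): 34 + 17 = 51
  Event 7 (sale 16): sell min(16,51)=16. stock: 51 - 16 = 35. total_sold = 51
  Event 8 (return 5): 35 + 5 = 40
  Event 9 (sale 1): sell min(1,40)=1. stock: 40 - 1 = 39. total_sold = 52
  Event 10 (sale 17): sell min(17,39)=17. stock: 39 - 17 = 22. total_sold = 69
  Event 11 (sale 12): sell min(12,22)=12. stock: 22 - 12 = 10. total_sold = 81
  Event 12 (restock 30): 10 + 30 = 40
Final: stock = 40, total_sold = 81

Checking against threshold 9:
  After event 1: stock=15 > 9
  After event 2: stock=21 > 9
  After event 3: stock=2 <= 9 -> ALERT
  After event 4: stock=0 <= 9 -> ALERT
  After event 5: stock=34 > 9
  After event 6: stock=51 > 9
  After event 7: stock=35 > 9
  After event 8: stock=40 > 9
  After event 9: stock=39 > 9
  After event 10: stock=22 > 9
  After event 11: stock=10 > 9
  After event 12: stock=40 > 9
Alert events: [3, 4]. Count = 2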